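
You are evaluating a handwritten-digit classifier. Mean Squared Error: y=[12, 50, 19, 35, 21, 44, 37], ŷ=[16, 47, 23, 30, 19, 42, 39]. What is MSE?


Squared errors: (12-16)²=16, (50-47)²=9, (19-23)²=16, (35-30)²=25, (21-19)²=4, (44-42)²=4, (37-39)²=4
Sum = 78
MSE = 78/7 = 78/7

78/7


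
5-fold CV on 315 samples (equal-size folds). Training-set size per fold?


Fold size = 315/5 = 63
Training per fold = 315 - 63 = 252

252


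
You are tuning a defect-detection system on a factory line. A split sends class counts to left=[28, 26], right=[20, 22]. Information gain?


Parent = [48, 48], H_parent = 1
H_left = 0.999 (n=54), H_right = 0.9984 (n=42)
H_children = (54/96)·0.999 + (42/96)·0.9984 = 0.9987
IG = 1 - 0.9987 = 0.0013

0.0013


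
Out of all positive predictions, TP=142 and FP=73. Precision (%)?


Precision = TP/(TP+FP)
= 142/(142+73)
= 142/215 = 66.05%

66.05%


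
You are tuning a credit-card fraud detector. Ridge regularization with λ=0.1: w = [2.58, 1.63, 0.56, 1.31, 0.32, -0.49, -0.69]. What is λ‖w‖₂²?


‖w‖₂² = (2.58)² + (1.63)² + (0.56)² + (1.31)² + (0.32)² + (-0.49)² + (-0.69)²
     = 6.6564 + 2.6569 + 0.3136 + 1.7161 + 0.1024 + 0.2401 + 0.4761
     = 12.1616
λ·‖w‖₂² = 0.1·12.1616 = 1.21616

1.21616


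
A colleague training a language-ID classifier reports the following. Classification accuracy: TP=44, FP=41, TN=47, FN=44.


Accuracy = (TP+TN)/(TP+TN+FP+FN)
= (44+47)/(176)
= 91/176 = 51.7%

51.7%


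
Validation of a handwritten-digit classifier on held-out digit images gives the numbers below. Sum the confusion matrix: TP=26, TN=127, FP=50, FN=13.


Total = TP + TN + FP + FN
= 26 + 127 + 50 + 13
= 216
(Predicted positive: 76, predicted negative: 140)

216


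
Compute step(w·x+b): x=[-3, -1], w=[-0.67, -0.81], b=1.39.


z = (-3)·(-0.67) + (-1)·(-0.81) + 1.39
  = 4.21
step(z) = 1 (z≥0)

1


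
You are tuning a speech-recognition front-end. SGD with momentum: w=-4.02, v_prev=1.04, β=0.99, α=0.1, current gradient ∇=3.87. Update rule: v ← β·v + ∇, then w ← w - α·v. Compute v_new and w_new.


v_new = 0.99·1.04 + 3.87 = 1.0296 + 3.87 = 4.8996
w_new = -4.02 - 0.1·4.8996 = -4.02 - 0.48996 = -4.50996

v_new=4.8996, w_new=-4.50996


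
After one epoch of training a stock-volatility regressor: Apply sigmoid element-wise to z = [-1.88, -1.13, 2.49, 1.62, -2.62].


σ(-1.88) = 1/(1+e^1.88) = 0.1324
σ(-1.13) = 1/(1+e^1.13) = 0.2442
σ(2.49) = 1/(1+e^-2.49) = 0.9234
σ(1.62) = 1/(1+e^-1.62) = 0.8348
σ(-2.62) = 1/(1+e^2.62) = 0.0679
result = [0.1324, 0.2442, 0.9234, 0.8348, 0.0679]

[0.1324, 0.2442, 0.9234, 0.8348, 0.0679]


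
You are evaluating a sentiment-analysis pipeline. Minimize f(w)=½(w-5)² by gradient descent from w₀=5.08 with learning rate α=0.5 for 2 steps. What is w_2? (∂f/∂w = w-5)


step 1: grad = 5.08-5 = 0.08; w = 5.08 - 0.5·(0.08) = 5.04
step 2: grad = 5.04-5 = 0.04; w = 5.04 - 0.5·(0.04) = 5.02

5.02


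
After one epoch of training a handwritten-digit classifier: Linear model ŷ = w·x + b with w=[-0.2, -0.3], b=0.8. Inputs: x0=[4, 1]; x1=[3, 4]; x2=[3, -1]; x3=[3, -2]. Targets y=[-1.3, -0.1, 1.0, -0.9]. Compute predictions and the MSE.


ŷ0 = (-0.2)·(4) + (-0.3)·(1) + 0.8 = -0.3
ŷ1 = (-0.2)·(3) + (-0.3)·(4) + 0.8 = -1.0
ŷ2 = (-0.2)·(3) + (-0.3)·(-1) + 0.8 = 0.5
ŷ3 = (-0.2)·(3) + (-0.3)·(-2) + 0.8 = 0.8
errors² = [1.0, 0.81, 0.25, 2.89]
MSE = 4.9500/4 = 1.2375

1.2375


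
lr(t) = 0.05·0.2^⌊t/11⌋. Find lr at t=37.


n_drops = ⌊37/11⌋ = 3
lr = 0.05·0.2^3 = 0.05·0.008 = 0.0004

0.0004


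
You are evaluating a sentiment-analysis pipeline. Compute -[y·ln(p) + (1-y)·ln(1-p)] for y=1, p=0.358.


BCE = -[y·ln(p) + (1-y)·ln(1-p)]
= -1·ln(0.358) - 0
= -ln(0.358) = 1.0272

1.0272


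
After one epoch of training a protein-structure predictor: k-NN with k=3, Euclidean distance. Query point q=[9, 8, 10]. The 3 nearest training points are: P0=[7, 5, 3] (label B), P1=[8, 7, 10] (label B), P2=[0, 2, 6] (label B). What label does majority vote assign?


d(q,P0) = 7.874  (label B)
d(q,P1) = 1.4142  (label B)
d(q,P2) = 11.5326  (label B)
Votes: A=0, B=3
Majority → B

B


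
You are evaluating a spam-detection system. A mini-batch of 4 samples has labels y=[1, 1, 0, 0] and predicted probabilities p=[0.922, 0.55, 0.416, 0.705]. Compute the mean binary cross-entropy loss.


L[0] = -ln(0.922) = 0.0812
L[1] = -ln(0.55) = 0.5978
L[2] = -ln(1-0.416) = -ln(0.584) = 0.5379
L[3] = -ln(1-0.705) = -ln(0.295) = 1.2208
mean = (0.0812 + 0.5978 + 0.5379 + 1.2208)/4 = 0.6094

0.6094


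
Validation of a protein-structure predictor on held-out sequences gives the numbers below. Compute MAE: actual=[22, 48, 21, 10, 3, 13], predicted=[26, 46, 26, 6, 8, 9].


Absolute errors: |22-26|=4, |48-46|=2, |21-26|=5, |10-6|=4, |3-8|=5, |13-9|=4
Sum = 24
MAE = 24/6 = 4

4


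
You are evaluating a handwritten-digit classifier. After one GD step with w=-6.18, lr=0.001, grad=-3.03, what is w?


w_new = w - α·∇
= -6.18 - 0.001·-3.03
= -6.18 + 0.00303
= -6.17697

-6.17697


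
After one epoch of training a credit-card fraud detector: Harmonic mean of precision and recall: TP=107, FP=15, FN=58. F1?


Precision = 107/122 = 0.877
Recall = 107/165 = 0.6485
F1 = 2·P·R/(P+R) = 2·TP/(2·TP+FP+FN) = 214/(214+15+58) = 214/287 = 0.7456

0.7456


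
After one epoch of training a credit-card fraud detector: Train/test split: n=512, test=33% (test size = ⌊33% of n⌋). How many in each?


Test = ⌊512·33/100⌋ = 168
Train = 512 - 168 = 344

Train: 344, Test: 168


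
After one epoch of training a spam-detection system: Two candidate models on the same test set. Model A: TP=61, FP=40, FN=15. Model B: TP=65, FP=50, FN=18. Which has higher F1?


Model A: P=61/101=0.604, R=61/76=0.8026, F1=2PR/(P+R)=2TP/(2TP+FP+FN)=122/177=0.6893
Model B: P=65/115=0.5652, R=65/83=0.7831, F1=2PR/(P+R)=2TP/(2TP+FP+FN)=130/198=0.6566
0.6893 > 0.6566 → Model A

Model A


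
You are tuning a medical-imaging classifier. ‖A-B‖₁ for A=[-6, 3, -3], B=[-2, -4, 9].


d = |-6+ 2| + |3+ 4| + |-3-9|
  = 4 + 7 + 12
  = 23

23


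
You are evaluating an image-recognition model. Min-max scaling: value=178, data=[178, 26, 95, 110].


min=26, max=178
(178-26)/(178-26) = 152/152 = 1.0

1.0


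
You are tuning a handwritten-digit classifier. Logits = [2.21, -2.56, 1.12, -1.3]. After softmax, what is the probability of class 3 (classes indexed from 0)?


Exponentials: e^2.21=9.1157, e^-2.56=0.0773, e^1.12=3.0649, e^-1.3=0.2725
Sum = 12.5304
Softmax = [0.7275, 0.0062, 0.2446, 0.0217]
p[3] = 0.2725/12.5304 = 0.0217

0.0217


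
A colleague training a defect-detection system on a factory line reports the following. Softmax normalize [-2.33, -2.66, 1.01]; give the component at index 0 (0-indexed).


Exponentials: e^-2.33=0.0973, e^-2.66=0.0699, e^1.01=2.7456
Sum = 2.9128
Softmax = [0.0334, 0.024, 0.9426]
p[0] = 0.0973/2.9128 = 0.0334

0.0334


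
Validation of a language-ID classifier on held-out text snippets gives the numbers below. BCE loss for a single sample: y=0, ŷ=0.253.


BCE = -[y·ln(p) + (1-y)·ln(1-p)]
= -0 - 1·ln(1-0.253)
= -ln(0.747) = 0.2917

0.2917


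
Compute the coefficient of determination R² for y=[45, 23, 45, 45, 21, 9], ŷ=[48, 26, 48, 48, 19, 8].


ȳ = 31.3333
SS_res = Σ(y-ŷ)² = 41
SS_tot = Σ(y-ȳ)² = 1235.33
R² = 1 - SS_res/SS_tot = 1 - 0.0332 = 0.9668

0.9668


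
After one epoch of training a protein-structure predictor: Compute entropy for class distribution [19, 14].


Probabilities: [19/33, 14/33] ≈ [0.5758, 0.4242]
H = -((19/33)·log₂(19/33) + (14/33)·log₂(14/33))
  = 0.9834 bits

0.9834 bits


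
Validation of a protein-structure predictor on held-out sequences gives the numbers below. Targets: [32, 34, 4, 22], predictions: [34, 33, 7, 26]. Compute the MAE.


Absolute errors: |32-34|=2, |34-33|=1, |4-7|=3, |22-26|=4
Sum = 10
MAE = 10/4 = 5/2

5/2


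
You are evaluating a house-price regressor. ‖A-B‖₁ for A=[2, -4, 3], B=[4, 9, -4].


d = |2-4| + |-4-9| + |3+ 4|
  = 2 + 13 + 7
  = 22

22


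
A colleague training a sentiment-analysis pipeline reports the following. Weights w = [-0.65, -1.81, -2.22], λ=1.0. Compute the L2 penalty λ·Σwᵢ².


‖w‖₂² = (-0.65)² + (-1.81)² + (-2.22)²
     = 0.4225 + 3.2761 + 4.9284
     = 8.627
λ·‖w‖₂² = 1.0·8.627 = 8.627

8.627


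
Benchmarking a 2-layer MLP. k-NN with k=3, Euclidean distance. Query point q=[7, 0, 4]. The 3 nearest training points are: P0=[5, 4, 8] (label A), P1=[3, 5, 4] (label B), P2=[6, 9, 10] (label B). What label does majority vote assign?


d(q,P0) = 6.0  (label A)
d(q,P1) = 6.4031  (label B)
d(q,P2) = 10.8628  (label B)
Votes: A=1, B=2
Majority → B

B


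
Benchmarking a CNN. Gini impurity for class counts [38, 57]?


Probabilities: [38/95, 57/95] ≈ [0.4, 0.6]
Σpᵢ² = (1444 + 3249)/95² = 4693/9025
Gini = 1 - Σpᵢ² = 1 - 4693/9025 = 0.48

0.48


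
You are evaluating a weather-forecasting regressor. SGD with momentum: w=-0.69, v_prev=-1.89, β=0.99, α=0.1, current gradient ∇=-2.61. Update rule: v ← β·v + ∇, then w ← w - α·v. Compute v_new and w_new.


v_new = 0.99·-1.89 - 2.61 = -1.8711 - 2.61 = -4.4811
w_new = -0.69 - 0.1·-4.4811 = -0.69 + 0.44811 = -0.24189

v_new=-4.4811, w_new=-0.24189


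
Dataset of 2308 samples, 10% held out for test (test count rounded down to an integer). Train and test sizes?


Test = ⌊2308·10/100⌋ = 230
Train = 2308 - 230 = 2078

Train: 2078, Test: 230


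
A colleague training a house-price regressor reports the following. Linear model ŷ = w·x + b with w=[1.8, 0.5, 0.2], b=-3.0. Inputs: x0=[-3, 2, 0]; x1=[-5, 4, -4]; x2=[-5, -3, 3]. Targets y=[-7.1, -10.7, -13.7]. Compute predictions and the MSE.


ŷ0 = (1.8)·(-3) + (0.5)·(2) + (0.2)·(0) - 3.0 = -7.4
ŷ1 = (1.8)·(-5) + (0.5)·(4) + (0.2)·(-4) - 3.0 = -10.8
ŷ2 = (1.8)·(-5) + (0.5)·(-3) + (0.2)·(3) - 3.0 = -12.9
errors² = [0.09, 0.01, 0.64]
MSE = 0.7400/3 = 0.2467

0.2467


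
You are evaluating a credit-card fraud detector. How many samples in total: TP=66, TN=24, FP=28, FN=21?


Total = TP + TN + FP + FN
= 66 + 24 + 28 + 21
= 139
(Predicted positive: 94, predicted negative: 45)

139


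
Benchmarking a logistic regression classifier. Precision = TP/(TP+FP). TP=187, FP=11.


Precision = TP/(TP+FP)
= 187/(187+11)
= 187/198 = 94.44%

94.44%


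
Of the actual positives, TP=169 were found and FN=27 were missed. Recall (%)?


Recall = TP/(TP+FN)
= 169/(169+27)
= 169/196 = 86.22%

86.22%


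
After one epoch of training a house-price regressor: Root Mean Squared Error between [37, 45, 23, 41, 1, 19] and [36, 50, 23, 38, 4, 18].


MSE = 45/6 = 7.5
RMSE = √(45/6) = 2.7386

2.7386


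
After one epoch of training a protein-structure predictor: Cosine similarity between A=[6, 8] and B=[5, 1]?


A·B = 6·5 + 8·1 = 38
‖A‖ = √100 = 10, ‖B‖ = √26 = 5.099
cos = 38/(√100·√26) = 38/√2600 = 0.7452

0.7452


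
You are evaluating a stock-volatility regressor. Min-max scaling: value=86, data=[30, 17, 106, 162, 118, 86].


min=17, max=162
(86-17)/(162-17) = 69/145 = 0.4759

0.4759


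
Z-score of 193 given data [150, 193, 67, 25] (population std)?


μ = 108.75, σ = 66.2509
z = (193 - 108.75)/66.2509 = 1.2717

1.2717


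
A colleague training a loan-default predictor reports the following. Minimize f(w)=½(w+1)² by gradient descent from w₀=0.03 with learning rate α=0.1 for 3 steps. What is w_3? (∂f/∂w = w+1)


step 1: grad = 0.03+1 = 1.03; w = 0.03 - 0.1·(1.03) = -0.073
step 2: grad = -0.073+1 = 0.927; w = -0.073 - 0.1·(0.927) = -0.1657
step 3: grad = -0.1657+1 = 0.8343; w = -0.1657 - 0.1·(0.8343) = -0.24913

-0.24913


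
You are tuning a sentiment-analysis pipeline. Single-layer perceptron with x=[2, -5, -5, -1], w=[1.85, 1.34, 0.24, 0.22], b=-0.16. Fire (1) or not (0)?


z = (2)·(1.85) + (-5)·(1.34) + (-5)·(0.24) + (-1)·(0.22) - 0.16
  = -4.58
step(z) = 0 (z<0)

0


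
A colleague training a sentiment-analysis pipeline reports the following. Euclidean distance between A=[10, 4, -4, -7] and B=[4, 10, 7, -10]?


d = √((10-4)² + (4-10)² + (-4-7)² + (-7+ 10)²)
  = √(36 + 36 + 121 + 9)
  = √202 = 14.2127

14.2127


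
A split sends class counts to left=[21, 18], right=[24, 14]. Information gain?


Parent = [45, 32], H_parent = 0.9793
H_left = 0.9957 (n=39), H_right = 0.9495 (n=38)
H_children = (39/77)·0.9957 + (38/77)·0.9495 = 0.9729
IG = 0.9793 - 0.9729 = 0.0064

0.0064


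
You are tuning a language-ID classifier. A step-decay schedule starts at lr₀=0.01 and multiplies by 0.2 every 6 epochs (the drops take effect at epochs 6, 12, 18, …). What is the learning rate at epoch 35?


n_drops = ⌊35/6⌋ = 5
lr = 0.01·0.2^5 = 0.01·0.00032 = 0.0000032

0.0000032


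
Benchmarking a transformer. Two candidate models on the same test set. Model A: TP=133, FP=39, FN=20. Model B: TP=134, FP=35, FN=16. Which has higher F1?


Model A: P=133/172=0.7733, R=133/153=0.8693, F1=2PR/(P+R)=2TP/(2TP+FP+FN)=266/325=0.8185
Model B: P=134/169=0.7929, R=134/150=0.8933, F1=2PR/(P+R)=2TP/(2TP+FP+FN)=268/319=0.8401
0.8185 < 0.8401 → Model B

Model B


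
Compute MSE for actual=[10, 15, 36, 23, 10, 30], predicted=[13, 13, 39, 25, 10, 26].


Squared errors: (10-13)²=9, (15-13)²=4, (36-39)²=9, (23-25)²=4, (10-10)²=0, (30-26)²=16
Sum = 42
MSE = 42/6 = 7

7


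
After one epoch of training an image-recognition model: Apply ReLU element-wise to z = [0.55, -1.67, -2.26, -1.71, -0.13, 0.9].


ReLU(0.55) = max(0, 0.55) = 0.55
ReLU(-1.67) = max(0, -1.67) = 0.0
ReLU(-2.26) = max(0, -2.26) = 0.0
ReLU(-1.71) = max(0, -1.71) = 0.0
ReLU(-0.13) = max(0, -0.13) = 0.0
ReLU(0.9) = max(0, 0.9) = 0.9
result = [0.55, 0.0, 0.0, 0.0, 0.0, 0.9]

[0.55, 0.0, 0.0, 0.0, 0.0, 0.9]


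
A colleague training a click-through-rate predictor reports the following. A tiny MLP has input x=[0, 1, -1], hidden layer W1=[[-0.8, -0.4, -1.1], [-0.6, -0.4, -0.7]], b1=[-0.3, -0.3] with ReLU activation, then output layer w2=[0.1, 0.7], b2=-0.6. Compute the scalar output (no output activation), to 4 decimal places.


z1[0] = (-0.8)·(0) + (-0.4)·(1) + (-1.1)·(-1) - 0.3 = 0.4
z1[1] = (-0.6)·(0) + (-0.4)·(1) + (-0.7)·(-1) - 0.3 = 0.0
h = ReLU(z1) = [0.4, 0.0]
output = (0.1)·(0.4) + (0.7)·(0.0) - 0.6 = -0.56

-0.56


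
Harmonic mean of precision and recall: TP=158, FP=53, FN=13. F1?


Precision = 158/211 = 0.7488
Recall = 158/171 = 0.924
F1 = 2·P·R/(P+R) = 2·TP/(2·TP+FP+FN) = 316/(316+53+13) = 316/382 = 0.8272

0.8272


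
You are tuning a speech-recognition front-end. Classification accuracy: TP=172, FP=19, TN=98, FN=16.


Accuracy = (TP+TN)/(TP+TN+FP+FN)
= (172+98)/(305)
= 270/305 = 88.52%

88.52%


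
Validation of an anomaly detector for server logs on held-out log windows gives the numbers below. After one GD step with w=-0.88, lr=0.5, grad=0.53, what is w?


w_new = w - α·∇
= -0.88 - 0.5·0.53
= -0.88 - 0.265
= -1.145

-1.145


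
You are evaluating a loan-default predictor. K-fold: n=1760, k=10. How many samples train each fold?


Fold size = 1760/10 = 176
Training per fold = 1760 - 176 = 1584

1584


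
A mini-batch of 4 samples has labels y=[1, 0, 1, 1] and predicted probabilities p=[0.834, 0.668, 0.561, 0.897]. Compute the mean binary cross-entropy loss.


L[0] = -ln(0.834) = 0.1815
L[1] = -ln(1-0.668) = -ln(0.332) = 1.1026
L[2] = -ln(0.561) = 0.578
L[3] = -ln(0.897) = 0.1087
mean = (0.1815 + 1.1026 + 0.578 + 0.1087)/4 = 0.4927

0.4927


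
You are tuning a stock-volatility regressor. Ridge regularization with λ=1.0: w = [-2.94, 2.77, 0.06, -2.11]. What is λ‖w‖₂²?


‖w‖₂² = (-2.94)² + (2.77)² + (0.06)² + (-2.11)²
     = 8.6436 + 7.6729 + 0.0036 + 4.4521
     = 20.7722
λ·‖w‖₂² = 1.0·20.7722 = 20.7722

20.7722


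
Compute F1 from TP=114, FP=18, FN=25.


Precision = 114/132 = 0.8636
Recall = 114/139 = 0.8201
F1 = 2·P·R/(P+R) = 2·TP/(2·TP+FP+FN) = 228/(228+18+25) = 228/271 = 0.8413

0.8413


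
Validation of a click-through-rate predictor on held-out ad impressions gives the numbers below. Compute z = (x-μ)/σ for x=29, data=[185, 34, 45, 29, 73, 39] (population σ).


μ = 67.5, σ = 54.4051
z = (29 - 67.5)/54.4051 = -0.7077

-0.7077


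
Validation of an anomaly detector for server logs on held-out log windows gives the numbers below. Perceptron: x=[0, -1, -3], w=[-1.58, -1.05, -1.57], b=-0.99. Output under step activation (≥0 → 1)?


z = (0)·(-1.58) + (-1)·(-1.05) + (-3)·(-1.57) - 0.99
  = 4.77
step(z) = 1 (z≥0)

1


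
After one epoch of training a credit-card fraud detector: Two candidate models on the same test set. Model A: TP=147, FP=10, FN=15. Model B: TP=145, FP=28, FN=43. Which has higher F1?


Model A: P=147/157=0.9363, R=147/162=0.9074, F1=2PR/(P+R)=2TP/(2TP+FP+FN)=294/319=0.9216
Model B: P=145/173=0.8382, R=145/188=0.7713, F1=2PR/(P+R)=2TP/(2TP+FP+FN)=290/361=0.8033
0.9216 > 0.8033 → Model A

Model A


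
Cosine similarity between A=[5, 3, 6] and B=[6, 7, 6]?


A·B = 5·6 + 3·7 + 6·6 = 87
‖A‖ = √70 = 8.3666, ‖B‖ = √121 = 11
cos = 87/(√70·√121) = 87/√8470 = 0.9453

0.9453


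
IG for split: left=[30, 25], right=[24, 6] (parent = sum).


Parent = [54, 31], H_parent = 0.9465
H_left = 0.994 (n=55), H_right = 0.7219 (n=30)
H_children = (55/85)·0.994 + (30/85)·0.7219 = 0.898
IG = 0.9465 - 0.898 = 0.0485

0.0485


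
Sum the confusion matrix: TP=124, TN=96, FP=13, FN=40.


Total = TP + TN + FP + FN
= 124 + 96 + 13 + 40
= 273
(Predicted positive: 137, predicted negative: 136)

273


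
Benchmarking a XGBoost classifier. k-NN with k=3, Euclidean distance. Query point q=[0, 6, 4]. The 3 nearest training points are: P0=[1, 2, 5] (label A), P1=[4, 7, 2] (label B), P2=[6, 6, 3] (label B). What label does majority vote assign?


d(q,P0) = 4.2426  (label A)
d(q,P1) = 4.5826  (label B)
d(q,P2) = 6.0828  (label B)
Votes: A=1, B=2
Majority → B

B


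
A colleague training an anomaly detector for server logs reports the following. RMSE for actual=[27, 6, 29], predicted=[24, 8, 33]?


MSE = 29/3 = 9.6667
RMSE = √(29/3) = 3.1091

3.1091


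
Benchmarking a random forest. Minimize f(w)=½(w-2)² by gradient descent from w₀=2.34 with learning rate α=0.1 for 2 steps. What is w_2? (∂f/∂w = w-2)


step 1: grad = 2.34-2 = 0.34; w = 2.34 - 0.1·(0.34) = 2.306
step 2: grad = 2.306-2 = 0.306; w = 2.306 - 0.1·(0.306) = 2.2754

2.2754


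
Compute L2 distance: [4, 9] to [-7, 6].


d = √((4+ 7)² + (9-6)²)
  = √(121 + 9)
  = √130 = 11.4018

11.4018


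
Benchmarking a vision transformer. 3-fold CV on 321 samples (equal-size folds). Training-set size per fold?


Fold size = 321/3 = 107
Training per fold = 321 - 107 = 214

214


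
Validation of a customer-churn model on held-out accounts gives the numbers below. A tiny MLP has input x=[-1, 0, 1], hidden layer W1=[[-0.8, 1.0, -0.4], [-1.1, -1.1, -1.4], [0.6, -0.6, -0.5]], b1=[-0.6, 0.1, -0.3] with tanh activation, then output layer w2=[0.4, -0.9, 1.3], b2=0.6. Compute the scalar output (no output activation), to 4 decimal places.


z1[0] = (-0.8)·(-1) + (1.0)·(0) + (-0.4)·(1) - 0.6 = -0.2
z1[1] = (-1.1)·(-1) + (-1.1)·(0) + (-1.4)·(1) + 0.1 = -0.2
z1[2] = (0.6)·(-1) + (-0.6)·(0) + (-0.5)·(1) - 0.3 = -1.4
h = tanh(z1) = [-0.1974, -0.1974, -0.8854]
output = (0.4)·(-0.1974) + (-0.9)·(-0.1974) + (1.3)·(-0.8854) + 0.6 = -0.4523

-0.4523


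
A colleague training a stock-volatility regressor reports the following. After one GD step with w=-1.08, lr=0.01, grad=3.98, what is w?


w_new = w - α·∇
= -1.08 - 0.01·3.98
= -1.08 - 0.0398
= -1.1198

-1.1198


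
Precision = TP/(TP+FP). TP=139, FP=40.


Precision = TP/(TP+FP)
= 139/(139+40)
= 139/179 = 77.65%

77.65%


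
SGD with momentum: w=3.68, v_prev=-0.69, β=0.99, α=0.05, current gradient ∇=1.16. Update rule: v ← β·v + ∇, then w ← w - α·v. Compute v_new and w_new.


v_new = 0.99·-0.69 + 1.16 = -0.6831 + 1.16 = 0.4769
w_new = 3.68 - 0.05·0.4769 = 3.68 - 0.023845 = 3.656155

v_new=0.4769, w_new=3.656155


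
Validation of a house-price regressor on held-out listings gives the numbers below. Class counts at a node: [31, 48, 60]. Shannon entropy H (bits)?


Probabilities: [31/139, 48/139, 60/139] ≈ [0.223, 0.3453, 0.4317]
H = -((31/139)·log₂(31/139) + (48/139)·log₂(48/139) + (60/139)·log₂(60/139))
  = 1.5357 bits

1.5357 bits


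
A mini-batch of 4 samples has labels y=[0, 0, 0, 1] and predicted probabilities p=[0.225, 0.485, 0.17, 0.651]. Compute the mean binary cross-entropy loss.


L[0] = -ln(1-0.225) = -ln(0.775) = 0.2549
L[1] = -ln(1-0.485) = -ln(0.515) = 0.6636
L[2] = -ln(1-0.17) = -ln(0.83) = 0.1863
L[3] = -ln(0.651) = 0.4292
mean = (0.2549 + 0.6636 + 0.1863 + 0.4292)/4 = 0.3835

0.3835


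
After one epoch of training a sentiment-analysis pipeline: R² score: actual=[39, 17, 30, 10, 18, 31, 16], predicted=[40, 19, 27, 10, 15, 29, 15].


ȳ = 23
SS_res = Σ(y-ŷ)² = 28
SS_tot = Σ(y-ȳ)² = 648
R² = 1 - SS_res/SS_tot = 1 - 0.0432 = 0.9568

0.9568


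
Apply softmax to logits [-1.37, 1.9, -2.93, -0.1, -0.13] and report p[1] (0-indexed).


Exponentials: e^-1.37=0.2541, e^1.9=6.6859, e^-2.93=0.0534, e^-0.1=0.9048, e^-0.13=0.8781
Sum = 8.7763
Softmax = [0.029, 0.7618, 0.0061, 0.1031, 0.1001]
p[1] = 6.6859/8.7763 = 0.7618

0.7618


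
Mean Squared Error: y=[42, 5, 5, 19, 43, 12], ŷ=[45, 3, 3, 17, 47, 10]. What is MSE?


Squared errors: (42-45)²=9, (5-3)²=4, (5-3)²=4, (19-17)²=4, (43-47)²=16, (12-10)²=4
Sum = 41
MSE = 41/6 = 41/6

41/6


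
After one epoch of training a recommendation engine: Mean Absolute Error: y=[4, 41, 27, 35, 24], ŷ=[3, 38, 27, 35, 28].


Absolute errors: |4-3|=1, |41-38|=3, |27-27|=0, |35-35|=0, |24-28|=4
Sum = 8
MAE = 8/5 = 8/5

8/5


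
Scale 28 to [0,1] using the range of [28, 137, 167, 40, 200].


min=28, max=200
(28-28)/(200-28) = 0/172 = 0.0

0.0


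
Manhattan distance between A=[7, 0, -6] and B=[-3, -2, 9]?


d = |7+ 3| + |0+ 2| + |-6-9|
  = 10 + 2 + 15
  = 27

27


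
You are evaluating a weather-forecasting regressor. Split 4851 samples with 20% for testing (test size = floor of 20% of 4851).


Test = ⌊4851·20/100⌋ = 970
Train = 4851 - 970 = 3881

Train: 3881, Test: 970


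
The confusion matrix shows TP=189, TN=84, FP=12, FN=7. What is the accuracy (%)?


Accuracy = (TP+TN)/(TP+TN+FP+FN)
= (189+84)/(292)
= 273/292 = 93.49%

93.49%


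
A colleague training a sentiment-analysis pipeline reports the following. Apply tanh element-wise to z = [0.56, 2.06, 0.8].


tanh(0.56) = 0.508
tanh(2.06) = 0.968
tanh(0.8) = 0.664
result = [0.508, 0.968, 0.664]

[0.508, 0.968, 0.664]


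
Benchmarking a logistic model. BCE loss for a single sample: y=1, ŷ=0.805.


BCE = -[y·ln(p) + (1-y)·ln(1-p)]
= -1·ln(0.805) - 0
= -ln(0.805) = 0.2169

0.2169


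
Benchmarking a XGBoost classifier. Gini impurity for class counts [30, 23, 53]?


Probabilities: [30/106, 23/106, 53/106] ≈ [0.283, 0.217, 0.5]
Σpᵢ² = (900 + 529 + 2809)/106² = 4238/11236
Gini = 1 - Σpᵢ² = 1 - 4238/11236 = 0.6228

0.6228


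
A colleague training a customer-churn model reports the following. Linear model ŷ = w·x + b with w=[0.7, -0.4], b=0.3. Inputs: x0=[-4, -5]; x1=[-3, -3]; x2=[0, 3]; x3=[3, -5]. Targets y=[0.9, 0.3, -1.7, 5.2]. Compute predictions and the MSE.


ŷ0 = (0.7)·(-4) + (-0.4)·(-5) + 0.3 = -0.5
ŷ1 = (0.7)·(-3) + (-0.4)·(-3) + 0.3 = -0.6
ŷ2 = (0.7)·(0) + (-0.4)·(3) + 0.3 = -0.9
ŷ3 = (0.7)·(3) + (-0.4)·(-5) + 0.3 = 4.4
errors² = [1.96, 0.81, 0.64, 0.64]
MSE = 4.0500/4 = 1.0125

1.0125


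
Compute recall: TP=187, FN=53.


Recall = TP/(TP+FN)
= 187/(187+53)
= 187/240 = 77.92%

77.92%


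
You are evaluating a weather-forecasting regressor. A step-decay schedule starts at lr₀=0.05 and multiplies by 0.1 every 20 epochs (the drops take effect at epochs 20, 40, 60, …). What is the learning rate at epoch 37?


n_drops = ⌊37/20⌋ = 1
lr = 0.05·0.1^1 = 0.05·0.1 = 0.005

0.005


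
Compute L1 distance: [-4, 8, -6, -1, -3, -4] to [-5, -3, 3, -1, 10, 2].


d = |-4+ 5| + |8+ 3| + |-6-3| + |-1+ 1| + |-3-10| + |-4-2|
  = 1 + 11 + 9 + 0 + 13 + 6
  = 40

40


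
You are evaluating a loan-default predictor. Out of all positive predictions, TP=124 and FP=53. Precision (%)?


Precision = TP/(TP+FP)
= 124/(124+53)
= 124/177 = 70.06%

70.06%


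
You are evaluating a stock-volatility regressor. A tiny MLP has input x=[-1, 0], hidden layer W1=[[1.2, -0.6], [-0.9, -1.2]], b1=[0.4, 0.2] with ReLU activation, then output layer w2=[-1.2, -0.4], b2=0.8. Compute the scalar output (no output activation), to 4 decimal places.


z1[0] = (1.2)·(-1) + (-0.6)·(0) + 0.4 = -0.8
z1[1] = (-0.9)·(-1) + (-1.2)·(0) + 0.2 = 1.1
h = ReLU(z1) = [0.0, 1.1]
output = (-1.2)·(0.0) + (-0.4)·(1.1) + 0.8 = 0.36

0.36


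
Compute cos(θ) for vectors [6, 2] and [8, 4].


A·B = 6·8 + 2·4 = 56
‖A‖ = √40 = 6.3246, ‖B‖ = √80 = 8.9443
cos = 56/(√40·√80) = 56/√3200 = 0.9899

0.9899


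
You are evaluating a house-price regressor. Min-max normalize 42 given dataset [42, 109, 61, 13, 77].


min=13, max=109
(42-13)/(109-13) = 29/96 = 0.3021

0.3021


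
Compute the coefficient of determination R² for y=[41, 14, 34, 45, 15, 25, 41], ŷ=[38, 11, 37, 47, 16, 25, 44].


ȳ = 30.7143
SS_res = Σ(y-ŷ)² = 41
SS_tot = Σ(y-ȳ)² = 985.43
R² = 1 - SS_res/SS_tot = 1 - 0.0416 = 0.9584

0.9584


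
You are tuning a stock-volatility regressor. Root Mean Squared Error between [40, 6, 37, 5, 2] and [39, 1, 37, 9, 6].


MSE = 58/5 = 11.6
RMSE = √(58/5) = 3.4059

3.4059


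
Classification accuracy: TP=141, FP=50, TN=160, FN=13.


Accuracy = (TP+TN)/(TP+TN+FP+FN)
= (141+160)/(364)
= 301/364 = 82.69%

82.69%


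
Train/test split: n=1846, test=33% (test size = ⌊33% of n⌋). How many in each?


Test = ⌊1846·33/100⌋ = 609
Train = 1846 - 609 = 1237

Train: 1237, Test: 609


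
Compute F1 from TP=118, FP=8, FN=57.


Precision = 118/126 = 0.9365
Recall = 118/175 = 0.6743
F1 = 2·P·R/(P+R) = 2·TP/(2·TP+FP+FN) = 236/(236+8+57) = 236/301 = 0.7841

0.7841


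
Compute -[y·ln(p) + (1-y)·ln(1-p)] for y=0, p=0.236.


BCE = -[y·ln(p) + (1-y)·ln(1-p)]
= -0 - 1·ln(1-0.236)
= -ln(0.764) = 0.2692

0.2692


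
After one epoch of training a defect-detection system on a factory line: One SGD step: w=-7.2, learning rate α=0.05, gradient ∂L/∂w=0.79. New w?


w_new = w - α·∇
= -7.2 - 0.05·0.79
= -7.2 - 0.0395
= -7.2395

-7.2395


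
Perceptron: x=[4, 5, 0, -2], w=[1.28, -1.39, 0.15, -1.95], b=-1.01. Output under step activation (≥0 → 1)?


z = (4)·(1.28) + (5)·(-1.39) + (0)·(0.15) + (-2)·(-1.95) - 1.01
  = 1.06
step(z) = 1 (z≥0)

1


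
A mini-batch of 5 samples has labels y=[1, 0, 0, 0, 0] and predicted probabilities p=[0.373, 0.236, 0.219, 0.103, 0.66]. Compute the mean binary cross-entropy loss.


L[0] = -ln(0.373) = 0.9862
L[1] = -ln(1-0.236) = -ln(0.764) = 0.2692
L[2] = -ln(1-0.219) = -ln(0.781) = 0.2472
L[3] = -ln(1-0.103) = -ln(0.897) = 0.1087
L[4] = -ln(1-0.66) = -ln(0.34) = 1.0788
mean = (0.9862 + 0.2692 + 0.2472 + 0.1087 + 1.0788)/5 = 0.538

0.538


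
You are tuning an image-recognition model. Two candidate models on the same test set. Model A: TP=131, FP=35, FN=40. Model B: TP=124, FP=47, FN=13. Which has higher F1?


Model A: P=131/166=0.7892, R=131/171=0.7661, F1=2PR/(P+R)=2TP/(2TP+FP+FN)=262/337=0.7774
Model B: P=124/171=0.7251, R=124/137=0.9051, F1=2PR/(P+R)=2TP/(2TP+FP+FN)=248/308=0.8052
0.7774 < 0.8052 → Model B

Model B


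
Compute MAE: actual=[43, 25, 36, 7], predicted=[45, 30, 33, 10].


Absolute errors: |43-45|=2, |25-30|=5, |36-33|=3, |7-10|=3
Sum = 13
MAE = 13/4 = 13/4

13/4


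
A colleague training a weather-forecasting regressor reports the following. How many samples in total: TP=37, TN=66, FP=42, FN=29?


Total = TP + TN + FP + FN
= 37 + 66 + 42 + 29
= 174
(Predicted positive: 79, predicted negative: 95)

174


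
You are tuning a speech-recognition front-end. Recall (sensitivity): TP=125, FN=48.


Recall = TP/(TP+FN)
= 125/(125+48)
= 125/173 = 72.25%

72.25%


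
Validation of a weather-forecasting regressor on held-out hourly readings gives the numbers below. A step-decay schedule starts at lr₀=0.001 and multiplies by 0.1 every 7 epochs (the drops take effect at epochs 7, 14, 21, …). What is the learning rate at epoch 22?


n_drops = ⌊22/7⌋ = 3
lr = 0.001·0.1^3 = 0.001·0.001 = 0.000001

0.000001


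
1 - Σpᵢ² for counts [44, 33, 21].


Probabilities: [44/98, 33/98, 21/98] ≈ [0.449, 0.3367, 0.2143]
Σpᵢ² = (1936 + 1089 + 441)/98² = 3466/9604
Gini = 1 - Σpᵢ² = 1 - 3466/9604 = 0.6391

0.6391


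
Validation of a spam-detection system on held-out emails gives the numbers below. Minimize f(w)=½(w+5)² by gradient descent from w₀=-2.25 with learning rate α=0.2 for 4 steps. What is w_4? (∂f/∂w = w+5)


step 1: grad = -2.25+5 = 2.75; w = -2.25 - 0.2·(2.75) = -2.8
step 2: grad = -2.8+5 = 2.2; w = -2.8 - 0.2·(2.2) = -3.24
step 3: grad = -3.24+5 = 1.76; w = -3.24 - 0.2·(1.76) = -3.592
step 4: grad = -3.592+5 = 1.408; w = -3.592 - 0.2·(1.408) = -3.8736

-3.8736


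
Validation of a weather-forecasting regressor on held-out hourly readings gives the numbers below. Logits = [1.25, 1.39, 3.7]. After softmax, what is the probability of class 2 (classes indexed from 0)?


Exponentials: e^1.25=3.4903, e^1.39=4.0149, e^3.7=40.4473
Sum = 47.9525
Softmax = [0.0728, 0.0837, 0.8435]
p[2] = 40.4473/47.9525 = 0.8435

0.8435


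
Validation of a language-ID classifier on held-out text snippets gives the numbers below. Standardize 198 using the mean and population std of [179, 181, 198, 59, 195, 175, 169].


μ = 165.1429, σ = 44.3893
z = (198 - 165.1429)/44.3893 = 0.7402

0.7402


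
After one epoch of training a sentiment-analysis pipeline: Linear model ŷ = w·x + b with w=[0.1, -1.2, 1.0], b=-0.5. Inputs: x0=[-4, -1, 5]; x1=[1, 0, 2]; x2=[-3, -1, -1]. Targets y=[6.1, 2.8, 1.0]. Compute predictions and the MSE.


ŷ0 = (0.1)·(-4) + (-1.2)·(-1) + (1.0)·(5) - 0.5 = 5.3
ŷ1 = (0.1)·(1) + (-1.2)·(0) + (1.0)·(2) - 0.5 = 1.6
ŷ2 = (0.1)·(-3) + (-1.2)·(-1) + (1.0)·(-1) - 0.5 = -0.6
errors² = [0.64, 1.44, 2.56]
MSE = 4.6400/3 = 1.5467

1.5467


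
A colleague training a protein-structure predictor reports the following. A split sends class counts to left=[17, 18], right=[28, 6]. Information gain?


Parent = [45, 24], H_parent = 0.9321
H_left = 0.9994 (n=35), H_right = 0.6723 (n=34)
H_children = (35/69)·0.9994 + (34/69)·0.6723 = 0.8382
IG = 0.9321 - 0.8382 = 0.0939

0.0939


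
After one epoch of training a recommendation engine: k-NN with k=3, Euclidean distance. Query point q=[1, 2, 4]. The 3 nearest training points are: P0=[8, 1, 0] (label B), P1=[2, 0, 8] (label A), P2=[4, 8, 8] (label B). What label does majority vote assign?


d(q,P0) = 8.124  (label B)
d(q,P1) = 4.5826  (label A)
d(q,P2) = 7.8102  (label B)
Votes: A=1, B=2
Majority → B

B


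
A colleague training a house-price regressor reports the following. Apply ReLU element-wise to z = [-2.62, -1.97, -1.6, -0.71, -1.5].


ReLU(-2.62) = max(0, -2.62) = 0.0
ReLU(-1.97) = max(0, -1.97) = 0.0
ReLU(-1.6) = max(0, -1.6) = 0.0
ReLU(-0.71) = max(0, -0.71) = 0.0
ReLU(-1.5) = max(0, -1.5) = 0.0
result = [0.0, 0.0, 0.0, 0.0, 0.0]

[0.0, 0.0, 0.0, 0.0, 0.0]


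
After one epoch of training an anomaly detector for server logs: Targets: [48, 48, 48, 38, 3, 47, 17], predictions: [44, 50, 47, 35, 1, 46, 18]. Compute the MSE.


Squared errors: (48-44)²=16, (48-50)²=4, (48-47)²=1, (38-35)²=9, (3-1)²=4, (47-46)²=1, (17-18)²=1
Sum = 36
MSE = 36/7 = 36/7

36/7


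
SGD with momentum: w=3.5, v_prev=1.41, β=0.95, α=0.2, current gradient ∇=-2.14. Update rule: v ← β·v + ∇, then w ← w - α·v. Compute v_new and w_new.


v_new = 0.95·1.41 - 2.14 = 1.3395 - 2.14 = -0.8005
w_new = 3.5 - 0.2·-0.8005 = 3.5 + 0.1601 = 3.6601

v_new=-0.8005, w_new=3.6601


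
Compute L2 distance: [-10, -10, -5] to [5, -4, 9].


d = √((-10-5)² + (-10+ 4)² + (-5-9)²)
  = √(225 + 36 + 196)
  = √457 = 21.3776

21.3776


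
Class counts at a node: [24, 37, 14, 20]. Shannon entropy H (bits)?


Probabilities: [24/95, 37/95, 14/95, 20/95] ≈ [0.2526, 0.3895, 0.1474, 0.2105]
H = -((24/95)·log₂(24/95) + (37/95)·log₂(37/95) + (14/95)·log₂(14/95) + (20/95)·log₂(20/95))
  = 1.9116 bits

1.9116 bits


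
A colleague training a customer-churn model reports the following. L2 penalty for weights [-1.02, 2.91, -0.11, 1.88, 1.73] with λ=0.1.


‖w‖₂² = (-1.02)² + (2.91)² + (-0.11)² + (1.88)² + (1.73)²
     = 1.0404 + 8.4681 + 0.0121 + 3.5344 + 2.9929
     = 16.0479
λ·‖w‖₂² = 0.1·16.0479 = 1.60479

1.60479


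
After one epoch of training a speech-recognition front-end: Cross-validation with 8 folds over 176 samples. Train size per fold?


Fold size = 176/8 = 22
Training per fold = 176 - 22 = 154

154


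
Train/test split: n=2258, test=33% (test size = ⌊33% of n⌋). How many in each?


Test = ⌊2258·33/100⌋ = 745
Train = 2258 - 745 = 1513

Train: 1513, Test: 745


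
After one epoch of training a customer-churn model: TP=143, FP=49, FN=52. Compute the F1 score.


Precision = 143/192 = 0.7448
Recall = 143/195 = 0.7333
F1 = 2·P·R/(P+R) = 2·TP/(2·TP+FP+FN) = 286/(286+49+52) = 286/387 = 0.739

0.739


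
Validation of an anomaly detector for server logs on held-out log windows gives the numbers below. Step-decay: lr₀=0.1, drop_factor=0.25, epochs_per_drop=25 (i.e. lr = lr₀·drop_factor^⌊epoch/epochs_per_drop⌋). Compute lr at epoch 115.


n_drops = ⌊115/25⌋ = 4
lr = 0.1·0.25^4 = 0.1·0.00390625 = 0.000390625

0.000390625


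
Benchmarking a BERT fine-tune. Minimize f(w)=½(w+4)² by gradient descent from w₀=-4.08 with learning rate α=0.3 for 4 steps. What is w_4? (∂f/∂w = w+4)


step 1: grad = -4.08+4 = -0.08; w = -4.08 - 0.3·(-0.08) = -4.056
step 2: grad = -4.056+4 = -0.056; w = -4.056 - 0.3·(-0.056) = -4.0392
step 3: grad = -4.0392+4 = -0.0392; w = -4.0392 - 0.3·(-0.0392) = -4.02744
step 4: grad = -4.02744+4 = -0.02744; w = -4.02744 - 0.3·(-0.02744) = -4.019208

-4.019208


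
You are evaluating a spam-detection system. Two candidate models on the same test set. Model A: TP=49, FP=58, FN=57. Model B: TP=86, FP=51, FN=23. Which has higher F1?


Model A: P=49/107=0.4579, R=49/106=0.4623, F1=2PR/(P+R)=2TP/(2TP+FP+FN)=98/213=0.4601
Model B: P=86/137=0.6277, R=86/109=0.789, F1=2PR/(P+R)=2TP/(2TP+FP+FN)=172/246=0.6992
0.4601 < 0.6992 → Model B

Model B


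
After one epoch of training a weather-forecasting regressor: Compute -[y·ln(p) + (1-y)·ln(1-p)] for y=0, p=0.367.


BCE = -[y·ln(p) + (1-y)·ln(1-p)]
= -0 - 1·ln(1-0.367)
= -ln(0.633) = 0.4573

0.4573


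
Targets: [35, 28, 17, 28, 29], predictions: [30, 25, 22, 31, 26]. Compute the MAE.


Absolute errors: |35-30|=5, |28-25|=3, |17-22|=5, |28-31|=3, |29-26|=3
Sum = 19
MAE = 19/5 = 19/5

19/5


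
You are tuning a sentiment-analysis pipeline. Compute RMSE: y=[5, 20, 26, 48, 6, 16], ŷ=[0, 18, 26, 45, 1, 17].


MSE = 64/6 = 10.6667
RMSE = √(64/6) = 3.266

3.266


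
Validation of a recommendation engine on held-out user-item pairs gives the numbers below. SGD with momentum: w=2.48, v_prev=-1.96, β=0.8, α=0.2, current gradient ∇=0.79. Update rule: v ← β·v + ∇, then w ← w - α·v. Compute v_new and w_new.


v_new = 0.8·-1.96 + 0.79 = -1.568 + 0.79 = -0.778
w_new = 2.48 - 0.2·-0.778 = 2.48 + 0.1556 = 2.6356

v_new=-0.778, w_new=2.6356


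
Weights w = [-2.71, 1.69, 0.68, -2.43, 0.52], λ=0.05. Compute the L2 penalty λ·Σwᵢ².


‖w‖₂² = (-2.71)² + (1.69)² + (0.68)² + (-2.43)² + (0.52)²
     = 7.3441 + 2.8561 + 0.4624 + 5.9049 + 0.2704
     = 16.8379
λ·‖w‖₂² = 0.05·16.8379 = 0.841895

0.841895


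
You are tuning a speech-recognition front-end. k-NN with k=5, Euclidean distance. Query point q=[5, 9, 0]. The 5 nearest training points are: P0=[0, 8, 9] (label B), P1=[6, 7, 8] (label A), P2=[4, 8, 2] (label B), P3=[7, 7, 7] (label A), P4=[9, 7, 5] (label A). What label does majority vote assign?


d(q,P0) = 10.3441  (label B)
d(q,P1) = 8.3066  (label A)
d(q,P2) = 2.4495  (label B)
d(q,P3) = 7.5498  (label A)
d(q,P4) = 6.7082  (label A)
Votes: A=3, B=2
Majority → A

A


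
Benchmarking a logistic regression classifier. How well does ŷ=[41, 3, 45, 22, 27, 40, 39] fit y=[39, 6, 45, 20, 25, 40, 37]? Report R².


ȳ = 30.2857
SS_res = Σ(y-ŷ)² = 25
SS_tot = Σ(y-ȳ)² = 1155.43
R² = 1 - SS_res/SS_tot = 1 - 0.0216 = 0.9784

0.9784


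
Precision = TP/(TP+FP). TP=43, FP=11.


Precision = TP/(TP+FP)
= 43/(43+11)
= 43/54 = 79.63%

79.63%


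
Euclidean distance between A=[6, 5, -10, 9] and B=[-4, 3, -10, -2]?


d = √((6+ 4)² + (5-3)² + (-10+ 10)² + (9+ 2)²)
  = √(100 + 4 + 0 + 121)
  = √225 = 15.0

15.0


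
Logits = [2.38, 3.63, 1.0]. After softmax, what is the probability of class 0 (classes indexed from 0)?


Exponentials: e^2.38=10.8049, e^3.63=37.7128, e^1.0=2.7183
Sum = 51.236
Softmax = [0.2109, 0.7361, 0.0531]
p[0] = 10.8049/51.236 = 0.2109

0.2109


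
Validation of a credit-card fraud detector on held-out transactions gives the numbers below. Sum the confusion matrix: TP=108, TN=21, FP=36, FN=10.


Total = TP + TN + FP + FN
= 108 + 21 + 36 + 10
= 175
(Predicted positive: 144, predicted negative: 31)

175


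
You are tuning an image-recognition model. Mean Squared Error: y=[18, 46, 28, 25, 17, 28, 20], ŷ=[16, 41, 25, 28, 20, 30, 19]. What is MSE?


Squared errors: (18-16)²=4, (46-41)²=25, (28-25)²=9, (25-28)²=9, (17-20)²=9, (28-30)²=4, (20-19)²=1
Sum = 61
MSE = 61/7 = 61/7

61/7


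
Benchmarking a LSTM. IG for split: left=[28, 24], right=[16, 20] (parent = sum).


Parent = [44, 44], H_parent = 1
H_left = 0.9957 (n=52), H_right = 0.9911 (n=36)
H_children = (52/88)·0.9957 + (36/88)·0.9911 = 0.9938
IG = 1 - 0.9938 = 0.0062

0.0062


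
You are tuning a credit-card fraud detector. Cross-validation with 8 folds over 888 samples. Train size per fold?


Fold size = 888/8 = 111
Training per fold = 888 - 111 = 777

777


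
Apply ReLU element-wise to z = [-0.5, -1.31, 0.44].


ReLU(-0.5) = max(0, -0.5) = 0.0
ReLU(-1.31) = max(0, -1.31) = 0.0
ReLU(0.44) = max(0, 0.44) = 0.44
result = [0.0, 0.0, 0.44]

[0.0, 0.0, 0.44]


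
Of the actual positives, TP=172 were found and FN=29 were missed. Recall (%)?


Recall = TP/(TP+FN)
= 172/(172+29)
= 172/201 = 85.57%

85.57%


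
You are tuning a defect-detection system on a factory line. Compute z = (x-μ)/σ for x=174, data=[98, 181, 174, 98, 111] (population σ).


μ = 132.4, σ = 37.1946
z = (174 - 132.4)/37.1946 = 1.1184

1.1184


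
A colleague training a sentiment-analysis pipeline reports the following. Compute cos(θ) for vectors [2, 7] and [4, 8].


A·B = 2·4 + 7·8 = 64
‖A‖ = √53 = 7.2801, ‖B‖ = √80 = 8.9443
cos = 64/(√53·√80) = 64/√4240 = 0.9829

0.9829


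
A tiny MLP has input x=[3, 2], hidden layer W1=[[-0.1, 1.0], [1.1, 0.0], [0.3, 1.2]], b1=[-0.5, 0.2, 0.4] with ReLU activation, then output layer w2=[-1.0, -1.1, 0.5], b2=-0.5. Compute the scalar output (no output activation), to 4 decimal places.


z1[0] = (-0.1)·(3) + (1.0)·(2) - 0.5 = 1.2
z1[1] = (1.1)·(3) + (0.0)·(2) + 0.2 = 3.5
z1[2] = (0.3)·(3) + (1.2)·(2) + 0.4 = 3.7
h = ReLU(z1) = [1.2, 3.5, 3.7]
output = (-1.0)·(1.2) + (-1.1)·(3.5) + (0.5)·(3.7) - 0.5 = -3.7

-3.7
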